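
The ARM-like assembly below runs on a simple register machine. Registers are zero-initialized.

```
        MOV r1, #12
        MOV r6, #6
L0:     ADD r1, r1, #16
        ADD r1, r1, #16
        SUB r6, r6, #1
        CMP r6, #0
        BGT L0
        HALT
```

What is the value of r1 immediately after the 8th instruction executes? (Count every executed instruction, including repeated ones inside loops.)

r1=12
r6=6
r1=12+16=28
r1=28+16=44
r6=6-1=5
CMP r6, #0  (cmp 5,0)
BGT L0: taken
r1=44+16=60
After step 8: r1 = 60.

60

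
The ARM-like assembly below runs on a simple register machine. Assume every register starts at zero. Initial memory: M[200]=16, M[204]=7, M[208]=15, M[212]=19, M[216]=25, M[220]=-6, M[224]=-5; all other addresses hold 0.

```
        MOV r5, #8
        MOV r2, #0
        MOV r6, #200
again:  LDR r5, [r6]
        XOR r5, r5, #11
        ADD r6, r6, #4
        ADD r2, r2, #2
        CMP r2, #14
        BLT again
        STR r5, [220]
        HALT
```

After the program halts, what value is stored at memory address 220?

after MOV r5, #8: r5=8
after MOV r2, #0: r2=0
after MOV r6, #200: r6=200
after LDR r5, [r6]: r5=M[200]=16
after XOR r5, r5, #11: r5=16^11=27
after ADD r6, r6, #4: r6=200+4=204
after ADD r2, r2, #2: r2=0+2=2
CMP r2, #14  (cmp 2,14)
BLT again: taken
after LDR r5, [r6]: r5=M[204]=7
after XOR r5, r5, #11: r5=7^11=12
after ADD r6, r6, #4: r6=204+4=208
after ADD r2, r2, #2: r2=2+2=4
CMP r2, #14  (cmp 4,14)
BLT again: taken
after LDR r5, [r6]: r5=M[208]=15
after XOR r5, r5, #11: r5=15^11=4
after ADD r6, r6, #4: r6=208+4=212
after ADD r2, r2, #2: r2=4+2=6
CMP r2, #14  (cmp 6,14)
BLT again: taken
after LDR r5, [r6]: r5=M[212]=19
after XOR r5, r5, #11: r5=19^11=24
after ADD r6, r6, #4: r6=212+4=216
after ADD r2, r2, #2: r2=6+2=8
CMP r2, #14  (cmp 8,14)
BLT again: taken
after LDR r5, [r6]: r5=M[216]=25
after XOR r5, r5, #11: r5=25^11=18
after ADD r6, r6, #4: r6=216+4=220
after ADD r2, r2, #2: r2=8+2=10
CMP r2, #14  (cmp 10,14)
BLT again: taken
after LDR r5, [r6]: r5=M[220]=-6
after XOR r5, r5, #11: r5=(-6)^11=-15
after ADD r6, r6, #4: r6=220+4=224
after ADD r2, r2, #2: r2=10+2=12
CMP r2, #14  (cmp 12,14)
BLT again: taken
after LDR r5, [r6]: r5=M[224]=-5
after XOR r5, r5, #11: r5=(-5)^11=-16
after ADD r6, r6, #4: r6=224+4=228
after ADD r2, r2, #2: r2=12+2=14
CMP r2, #14  (cmp 14,14)
BLT again: not taken
STR r5, [220] → M[220]=-16
halt.

-16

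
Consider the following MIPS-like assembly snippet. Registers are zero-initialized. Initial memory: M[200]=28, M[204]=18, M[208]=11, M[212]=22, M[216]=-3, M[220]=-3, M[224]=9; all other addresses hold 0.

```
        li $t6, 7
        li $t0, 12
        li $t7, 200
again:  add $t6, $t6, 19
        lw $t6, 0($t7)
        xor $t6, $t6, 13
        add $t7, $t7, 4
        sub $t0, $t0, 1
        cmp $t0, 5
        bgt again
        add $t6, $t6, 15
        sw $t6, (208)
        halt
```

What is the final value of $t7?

after li $t6, 7: $t6=7
after li $t0, 12: $t0=12
after li $t7, 200: $t7=200
after add $t6, $t6, 19: $t6=7+19=26
after lw $t6, 0($t7): $t6=M[200]=28
after xor $t6, $t6, 13: $t6=28^13=17
after add $t7, $t7, 4: $t7=200+4=204
after sub $t0, $t0, 1: $t0=12-1=11
cmp $t0, 5  (cmp 11,5)
bgt again: taken
after add $t6, $t6, 19: $t6=17+19=36
after lw $t6, 0($t7): $t6=M[204]=18
after xor $t6, $t6, 13: $t6=18^13=31
after add $t7, $t7, 4: $t7=204+4=208
after sub $t0, $t0, 1: $t0=11-1=10
cmp $t0, 5  (cmp 10,5)
bgt again: taken
after add $t6, $t6, 19: $t6=31+19=50
after lw $t6, 0($t7): $t6=M[208]=11
after xor $t6, $t6, 13: $t6=11^13=6
after add $t7, $t7, 4: $t7=208+4=212
after sub $t0, $t0, 1: $t0=10-1=9
cmp $t0, 5  (cmp 9,5)
bgt again: taken
after add $t6, $t6, 19: $t6=6+19=25
after lw $t6, 0($t7): $t6=M[212]=22
after xor $t6, $t6, 13: $t6=22^13=27
after add $t7, $t7, 4: $t7=212+4=216
after sub $t0, $t0, 1: $t0=9-1=8
cmp $t0, 5  (cmp 8,5)
bgt again: taken
after add $t6, $t6, 19: $t6=27+19=46
after lw $t6, 0($t7): $t6=M[216]=-3
after xor $t6, $t6, 13: $t6=(-3)^13=-16
after add $t7, $t7, 4: $t7=216+4=220
after sub $t0, $t0, 1: $t0=8-1=7
cmp $t0, 5  (cmp 7,5)
bgt again: taken
after add $t6, $t6, 19: $t6=(-16)+19=3
after lw $t6, 0($t7): $t6=M[220]=-3
after xor $t6, $t6, 13: $t6=(-3)^13=-16
after add $t7, $t7, 4: $t7=220+4=224
after sub $t0, $t0, 1: $t0=7-1=6
cmp $t0, 5  (cmp 6,5)
bgt again: taken
after add $t6, $t6, 19: $t6=(-16)+19=3
after lw $t6, 0($t7): $t6=M[224]=9
after xor $t6, $t6, 13: $t6=9^13=4
after add $t7, $t7, 4: $t7=224+4=228
after sub $t0, $t0, 1: $t0=6-1=5
cmp $t0, 5  (cmp 5,5)
bgt again: not taken
after add $t6, $t6, 15: $t6=4+15=19
sw $t6, (208) → M[208]=19
halt.

228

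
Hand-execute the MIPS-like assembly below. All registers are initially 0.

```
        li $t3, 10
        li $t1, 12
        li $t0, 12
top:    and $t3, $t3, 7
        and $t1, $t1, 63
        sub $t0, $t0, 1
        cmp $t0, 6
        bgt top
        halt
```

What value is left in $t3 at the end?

after li $t3, 10: $t3=10
after li $t1, 12: $t1=12
after li $t0, 12: $t0=12
after and $t3, $t3, 7: $t3=10&7=2
after and $t1, $t1, 63: $t1=12&63=12
after sub $t0, $t0, 1: $t0=12-1=11
cmp $t0, 6  (cmp 11,6)
bgt top: taken
after and $t3, $t3, 7: $t3=2&7=2
after and $t1, $t1, 63: $t1=12&63=12
after sub $t0, $t0, 1: $t0=11-1=10
cmp $t0, 6  (cmp 10,6)
bgt top: taken
after and $t3, $t3, 7: $t3=2&7=2
after and $t1, $t1, 63: $t1=12&63=12
after sub $t0, $t0, 1: $t0=10-1=9
cmp $t0, 6  (cmp 9,6)
bgt top: taken
after and $t3, $t3, 7: $t3=2&7=2
after and $t1, $t1, 63: $t1=12&63=12
after sub $t0, $t0, 1: $t0=9-1=8
cmp $t0, 6  (cmp 8,6)
bgt top: taken
after and $t3, $t3, 7: $t3=2&7=2
after and $t1, $t1, 63: $t1=12&63=12
after sub $t0, $t0, 1: $t0=8-1=7
cmp $t0, 6  (cmp 7,6)
bgt top: taken
after and $t3, $t3, 7: $t3=2&7=2
after and $t1, $t1, 63: $t1=12&63=12
after sub $t0, $t0, 1: $t0=7-1=6
cmp $t0, 6  (cmp 6,6)
bgt top: not taken
halt.

2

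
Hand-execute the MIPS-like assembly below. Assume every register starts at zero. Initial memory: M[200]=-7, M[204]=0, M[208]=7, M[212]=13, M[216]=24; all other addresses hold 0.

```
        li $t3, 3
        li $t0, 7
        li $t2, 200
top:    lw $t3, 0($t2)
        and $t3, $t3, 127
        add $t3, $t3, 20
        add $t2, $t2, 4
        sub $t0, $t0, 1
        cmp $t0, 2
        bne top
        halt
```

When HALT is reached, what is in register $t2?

220

after li $t3, 3: $t3=3
after li $t0, 7: $t0=7
after li $t2, 200: $t2=200
after lw $t3, 0($t2): $t3=M[200]=-7
after and $t3, $t3, 127: $t3=(-7)&127=121
after add $t3, $t3, 20: $t3=121+20=141
after add $t2, $t2, 4: $t2=200+4=204
after sub $t0, $t0, 1: $t0=7-1=6
cmp $t0, 2  (cmp 6,2)
bne top: taken
after lw $t3, 0($t2): $t3=M[204]=0
after and $t3, $t3, 127: $t3=0&127=0
after add $t3, $t3, 20: $t3=0+20=20
after add $t2, $t2, 4: $t2=204+4=208
after sub $t0, $t0, 1: $t0=6-1=5
cmp $t0, 2  (cmp 5,2)
bne top: taken
after lw $t3, 0($t2): $t3=M[208]=7
after and $t3, $t3, 127: $t3=7&127=7
after add $t3, $t3, 20: $t3=7+20=27
after add $t2, $t2, 4: $t2=208+4=212
after sub $t0, $t0, 1: $t0=5-1=4
cmp $t0, 2  (cmp 4,2)
bne top: taken
after lw $t3, 0($t2): $t3=M[212]=13
after and $t3, $t3, 127: $t3=13&127=13
after add $t3, $t3, 20: $t3=13+20=33
after add $t2, $t2, 4: $t2=212+4=216
after sub $t0, $t0, 1: $t0=4-1=3
cmp $t0, 2  (cmp 3,2)
bne top: taken
after lw $t3, 0($t2): $t3=M[216]=24
after and $t3, $t3, 127: $t3=24&127=24
after add $t3, $t3, 20: $t3=24+20=44
after add $t2, $t2, 4: $t2=216+4=220
after sub $t0, $t0, 1: $t0=3-1=2
cmp $t0, 2  (cmp 2,2)
bne top: not taken
halt.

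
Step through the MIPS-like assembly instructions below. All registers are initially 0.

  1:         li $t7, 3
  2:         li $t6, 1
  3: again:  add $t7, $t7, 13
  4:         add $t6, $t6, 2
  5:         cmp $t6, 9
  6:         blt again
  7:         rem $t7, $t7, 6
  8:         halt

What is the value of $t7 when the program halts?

1

after li $t7, 3: $t7=3
after li $t6, 1: $t6=1
after add $t7, $t7, 13: $t7=3+13=16
after add $t6, $t6, 2: $t6=1+2=3
cmp $t6, 9  (cmp 3,9)
blt again: taken
after add $t7, $t7, 13: $t7=16+13=29
after add $t6, $t6, 2: $t6=3+2=5
cmp $t6, 9  (cmp 5,9)
blt again: taken
after add $t7, $t7, 13: $t7=29+13=42
after add $t6, $t6, 2: $t6=5+2=7
cmp $t6, 9  (cmp 7,9)
blt again: taken
after add $t7, $t7, 13: $t7=42+13=55
after add $t6, $t6, 2: $t6=7+2=9
cmp $t6, 9  (cmp 9,9)
blt again: not taken
after rem $t7, $t7, 6: $t7=55%6=1
halt.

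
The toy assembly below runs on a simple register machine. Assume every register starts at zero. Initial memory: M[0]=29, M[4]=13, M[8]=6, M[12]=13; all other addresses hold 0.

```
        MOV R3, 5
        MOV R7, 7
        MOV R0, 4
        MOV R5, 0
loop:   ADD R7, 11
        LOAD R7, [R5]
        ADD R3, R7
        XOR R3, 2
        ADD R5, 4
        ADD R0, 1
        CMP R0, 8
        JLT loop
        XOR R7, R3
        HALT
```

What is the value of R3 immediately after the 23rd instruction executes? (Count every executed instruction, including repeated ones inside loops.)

R3=5
R7=7
R0=4
R5=0
R7=7+11=18
R7=M[0]=29
R3=5+29=34
R3=34^2=32
R5=0+4=4
R0=4+1=5
CMP R0, 8  (cmp 5,8)
JLT loop: taken
R7=29+11=40
R7=M[4]=13
R3=32+13=45
R3=45^2=47
R5=4+4=8
R0=5+1=6
CMP R0, 8  (cmp 6,8)
JLT loop: taken
R7=13+11=24
R7=M[8]=6
R3=47+6=53
After step 23: R3 = 53.

53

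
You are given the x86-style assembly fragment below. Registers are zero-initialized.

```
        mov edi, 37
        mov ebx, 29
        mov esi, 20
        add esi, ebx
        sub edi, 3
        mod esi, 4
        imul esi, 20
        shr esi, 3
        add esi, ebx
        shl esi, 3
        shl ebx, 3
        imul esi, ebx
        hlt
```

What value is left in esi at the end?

edi=37
ebx=29
esi=20
esi=20+29=49
edi=37-3=34
esi=49%4=1
esi=1*20=20
esi=20>>3=2
esi=2+29=31
esi=31<<3=248
ebx=29<<3=232
esi=248*232=57536
halt.

57536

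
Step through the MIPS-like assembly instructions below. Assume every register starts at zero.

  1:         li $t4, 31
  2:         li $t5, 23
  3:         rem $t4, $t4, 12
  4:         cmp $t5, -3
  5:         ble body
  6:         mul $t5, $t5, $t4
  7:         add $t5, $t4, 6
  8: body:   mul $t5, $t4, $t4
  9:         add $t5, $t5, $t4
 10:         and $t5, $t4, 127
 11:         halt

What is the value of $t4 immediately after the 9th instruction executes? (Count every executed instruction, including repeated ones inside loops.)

$t4=31
$t5=23
$t4=31%12=7
cmp $t5, -3  (cmp 23,-3)
ble body: not taken
$t5=23*7=161
$t5=7+6=13
$t5=7*7=49
$t5=49+7=56
After step 9: $t4 = 7.

7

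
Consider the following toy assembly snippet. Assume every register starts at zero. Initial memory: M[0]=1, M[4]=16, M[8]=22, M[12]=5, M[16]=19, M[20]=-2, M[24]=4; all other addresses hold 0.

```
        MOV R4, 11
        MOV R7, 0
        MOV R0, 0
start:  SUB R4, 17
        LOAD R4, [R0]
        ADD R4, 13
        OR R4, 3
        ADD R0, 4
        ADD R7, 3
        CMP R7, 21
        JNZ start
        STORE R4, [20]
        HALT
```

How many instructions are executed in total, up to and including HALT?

61

R4=11
R7=0
R0=0
R4=11-17=-6
R4=M[0]=1
R4=1+13=14
R4=14|3=15
R0=0+4=4
R7=0+3=3
CMP R7, 21  (cmp 3,21)
JNZ start: taken
R4=15-17=-2
R4=M[4]=16
R4=16+13=29
R4=29|3=31
R0=4+4=8
R7=3+3=6
CMP R7, 21  (cmp 6,21)
JNZ start: taken
R4=31-17=14
R4=M[8]=22
R4=22+13=35
R4=35|3=35
R0=8+4=12
R7=6+3=9
CMP R7, 21  (cmp 9,21)
JNZ start: taken
R4=35-17=18
R4=M[12]=5
R4=5+13=18
R4=18|3=19
R0=12+4=16
R7=9+3=12
CMP R7, 21  (cmp 12,21)
JNZ start: taken
R4=19-17=2
R4=M[16]=19
R4=19+13=32
R4=32|3=35
R0=16+4=20
R7=12+3=15
CMP R7, 21  (cmp 15,21)
JNZ start: taken
R4=35-17=18
R4=M[20]=-2
R4=(-2)+13=11
R4=11|3=11
R0=20+4=24
R7=15+3=18
CMP R7, 21  (cmp 18,21)
JNZ start: taken
R4=11-17=-6
R4=M[24]=4
R4=4+13=17
R4=17|3=19
R0=24+4=28
R7=18+3=21
CMP R7, 21  (cmp 21,21)
JNZ start: not taken
STORE R4, [20] → M[20]=19
halt.
Total executed instructions: 61.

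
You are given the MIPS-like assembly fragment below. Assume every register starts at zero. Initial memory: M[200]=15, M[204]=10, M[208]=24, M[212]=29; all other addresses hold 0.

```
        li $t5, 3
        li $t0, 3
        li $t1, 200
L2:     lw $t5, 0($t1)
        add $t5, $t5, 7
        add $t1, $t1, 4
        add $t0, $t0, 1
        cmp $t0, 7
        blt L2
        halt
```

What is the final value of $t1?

li $t5, 3 → $t5=3
li $t0, 3 → $t0=3
li $t1, 200 → $t1=200
lw $t5, 0($t1) → $t5=M[200]=15
add $t5, $t5, 7 → $t5=15+7=22
add $t1, $t1, 4 → $t1=200+4=204
add $t0, $t0, 1 → $t0=3+1=4
cmp $t0, 7  (cmp 4,7)
blt L2: taken
lw $t5, 0($t1) → $t5=M[204]=10
add $t5, $t5, 7 → $t5=10+7=17
add $t1, $t1, 4 → $t1=204+4=208
add $t0, $t0, 1 → $t0=4+1=5
cmp $t0, 7  (cmp 5,7)
blt L2: taken
lw $t5, 0($t1) → $t5=M[208]=24
add $t5, $t5, 7 → $t5=24+7=31
add $t1, $t1, 4 → $t1=208+4=212
add $t0, $t0, 1 → $t0=5+1=6
cmp $t0, 7  (cmp 6,7)
blt L2: taken
lw $t5, 0($t1) → $t5=M[212]=29
add $t5, $t5, 7 → $t5=29+7=36
add $t1, $t1, 4 → $t1=212+4=216
add $t0, $t0, 1 → $t0=6+1=7
cmp $t0, 7  (cmp 7,7)
blt L2: not taken
halt.

216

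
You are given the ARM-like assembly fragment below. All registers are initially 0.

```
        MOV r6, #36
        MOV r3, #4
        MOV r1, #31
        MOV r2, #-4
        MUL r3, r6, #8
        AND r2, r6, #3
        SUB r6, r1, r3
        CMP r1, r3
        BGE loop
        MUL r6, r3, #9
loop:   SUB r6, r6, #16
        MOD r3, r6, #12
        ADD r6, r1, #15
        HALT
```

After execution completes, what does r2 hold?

r6=36
r3=4
r1=31
r2=-4
r3=36*8=288
r2=36&3=0
r6=31-288=-257
CMP r1, r3  (cmp 31,288)
BGE loop: not taken
r6=288*9=2592
r6=2592-16=2576
r3=2576%12=8
r6=31+15=46
halt.

0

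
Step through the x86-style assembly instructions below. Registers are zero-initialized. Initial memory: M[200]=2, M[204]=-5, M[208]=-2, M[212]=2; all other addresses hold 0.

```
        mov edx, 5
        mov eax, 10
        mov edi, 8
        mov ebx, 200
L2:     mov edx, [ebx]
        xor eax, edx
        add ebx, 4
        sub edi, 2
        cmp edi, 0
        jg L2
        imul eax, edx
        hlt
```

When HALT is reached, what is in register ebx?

mov edx, 5 → edx=5
mov eax, 10 → eax=10
mov edi, 8 → edi=8
mov ebx, 200 → ebx=200
mov edx, [ebx] → edx=M[200]=2
xor eax, edx → eax=10^2=8
add ebx, 4 → ebx=200+4=204
sub edi, 2 → edi=8-2=6
cmp edi, 0  (cmp 6,0)
jg L2: taken
mov edx, [ebx] → edx=M[204]=-5
xor eax, edx → eax=8^(-5)=-13
add ebx, 4 → ebx=204+4=208
sub edi, 2 → edi=6-2=4
cmp edi, 0  (cmp 4,0)
jg L2: taken
mov edx, [ebx] → edx=M[208]=-2
xor eax, edx → eax=(-13)^(-2)=13
add ebx, 4 → ebx=208+4=212
sub edi, 2 → edi=4-2=2
cmp edi, 0  (cmp 2,0)
jg L2: taken
mov edx, [ebx] → edx=M[212]=2
xor eax, edx → eax=13^2=15
add ebx, 4 → ebx=212+4=216
sub edi, 2 → edi=2-2=0
cmp edi, 0  (cmp 0,0)
jg L2: not taken
imul eax, edx → eax=15*2=30
halt.

216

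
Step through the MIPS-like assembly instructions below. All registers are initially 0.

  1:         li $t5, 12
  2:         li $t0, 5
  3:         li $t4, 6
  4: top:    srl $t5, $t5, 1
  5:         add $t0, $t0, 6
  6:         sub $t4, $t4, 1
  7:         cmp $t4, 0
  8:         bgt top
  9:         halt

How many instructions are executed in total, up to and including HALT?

34

li $t5, 12 → $t5=12
li $t0, 5 → $t0=5
li $t4, 6 → $t4=6
srl $t5, $t5, 1 → $t5=12>>1=6
add $t0, $t0, 6 → $t0=5+6=11
sub $t4, $t4, 1 → $t4=6-1=5
cmp $t4, 0  (cmp 5,0)
bgt top: taken
srl $t5, $t5, 1 → $t5=6>>1=3
add $t0, $t0, 6 → $t0=11+6=17
sub $t4, $t4, 1 → $t4=5-1=4
cmp $t4, 0  (cmp 4,0)
bgt top: taken
srl $t5, $t5, 1 → $t5=3>>1=1
add $t0, $t0, 6 → $t0=17+6=23
sub $t4, $t4, 1 → $t4=4-1=3
cmp $t4, 0  (cmp 3,0)
bgt top: taken
srl $t5, $t5, 1 → $t5=1>>1=0
add $t0, $t0, 6 → $t0=23+6=29
sub $t4, $t4, 1 → $t4=3-1=2
cmp $t4, 0  (cmp 2,0)
bgt top: taken
srl $t5, $t5, 1 → $t5=0>>1=0
add $t0, $t0, 6 → $t0=29+6=35
sub $t4, $t4, 1 → $t4=2-1=1
cmp $t4, 0  (cmp 1,0)
bgt top: taken
srl $t5, $t5, 1 → $t5=0>>1=0
add $t0, $t0, 6 → $t0=35+6=41
sub $t4, $t4, 1 → $t4=1-1=0
cmp $t4, 0  (cmp 0,0)
bgt top: not taken
halt.
Total executed instructions: 34.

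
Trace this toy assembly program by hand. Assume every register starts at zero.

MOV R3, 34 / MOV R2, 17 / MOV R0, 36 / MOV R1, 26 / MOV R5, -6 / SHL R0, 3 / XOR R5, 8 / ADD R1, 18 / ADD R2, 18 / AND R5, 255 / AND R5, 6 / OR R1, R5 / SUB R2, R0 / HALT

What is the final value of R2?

-253

MOV R3, 34 → R3=34
MOV R2, 17 → R2=17
MOV R0, 36 → R0=36
MOV R1, 26 → R1=26
MOV R5, -6 → R5=-6
SHL R0, 3 → R0=36<<3=288
XOR R5, 8 → R5=(-6)^8=-14
ADD R1, 18 → R1=26+18=44
ADD R2, 18 → R2=17+18=35
AND R5, 255 → R5=(-14)&255=242
AND R5, 6 → R5=242&6=2
OR R1, R5 → R1=44|2=46
SUB R2, R0 → R2=35-288=-253
halt.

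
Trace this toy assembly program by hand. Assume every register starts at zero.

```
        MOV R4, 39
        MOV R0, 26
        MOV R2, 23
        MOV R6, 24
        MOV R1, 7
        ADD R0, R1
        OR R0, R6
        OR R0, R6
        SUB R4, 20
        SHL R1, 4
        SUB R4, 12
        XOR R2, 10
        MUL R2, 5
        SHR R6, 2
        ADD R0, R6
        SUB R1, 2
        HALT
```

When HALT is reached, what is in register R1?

110

MOV R4, 39 → R4=39
MOV R0, 26 → R0=26
MOV R2, 23 → R2=23
MOV R6, 24 → R6=24
MOV R1, 7 → R1=7
ADD R0, R1 → R0=26+7=33
OR R0, R6 → R0=33|24=57
OR R0, R6 → R0=57|24=57
SUB R4, 20 → R4=39-20=19
SHL R1, 4 → R1=7<<4=112
SUB R4, 12 → R4=19-12=7
XOR R2, 10 → R2=23^10=29
MUL R2, 5 → R2=29*5=145
SHR R6, 2 → R6=24>>2=6
ADD R0, R6 → R0=57+6=63
SUB R1, 2 → R1=112-2=110
halt.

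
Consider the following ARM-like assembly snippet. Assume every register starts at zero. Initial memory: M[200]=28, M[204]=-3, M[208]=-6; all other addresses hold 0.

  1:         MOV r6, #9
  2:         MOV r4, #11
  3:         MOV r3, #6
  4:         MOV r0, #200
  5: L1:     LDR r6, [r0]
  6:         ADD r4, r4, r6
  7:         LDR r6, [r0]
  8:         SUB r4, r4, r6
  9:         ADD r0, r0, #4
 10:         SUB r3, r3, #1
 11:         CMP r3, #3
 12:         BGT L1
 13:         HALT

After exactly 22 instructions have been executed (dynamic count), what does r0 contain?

MOV r6, #9 → r6=9
MOV r4, #11 → r4=11
MOV r3, #6 → r3=6
MOV r0, #200 → r0=200
LDR r6, [r0] → r6=M[200]=28
ADD r4, r4, r6 → r4=11+28=39
LDR r6, [r0] → r6=M[200]=28
SUB r4, r4, r6 → r4=39-28=11
ADD r0, r0, #4 → r0=200+4=204
SUB r3, r3, #1 → r3=6-1=5
CMP r3, #3  (cmp 5,3)
BGT L1: taken
LDR r6, [r0] → r6=M[204]=-3
ADD r4, r4, r6 → r4=11+(-3)=8
LDR r6, [r0] → r6=M[204]=-3
SUB r4, r4, r6 → r4=8-(-3)=11
ADD r0, r0, #4 → r0=204+4=208
SUB r3, r3, #1 → r3=5-1=4
CMP r3, #3  (cmp 4,3)
BGT L1: taken
LDR r6, [r0] → r6=M[208]=-6
ADD r4, r4, r6 → r4=11+(-6)=5
After step 22: r0 = 208.

208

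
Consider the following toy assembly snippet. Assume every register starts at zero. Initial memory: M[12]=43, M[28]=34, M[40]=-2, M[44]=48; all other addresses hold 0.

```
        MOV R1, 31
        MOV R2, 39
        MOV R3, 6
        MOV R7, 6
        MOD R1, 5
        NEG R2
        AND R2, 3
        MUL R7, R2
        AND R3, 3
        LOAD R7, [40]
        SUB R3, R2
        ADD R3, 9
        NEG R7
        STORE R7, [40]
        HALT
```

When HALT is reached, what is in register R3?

10

MOV R1, 31 → R1=31
MOV R2, 39 → R2=39
MOV R3, 6 → R3=6
MOV R7, 6 → R7=6
MOD R1, 5 → R1=31%5=1
NEG R2 → R2=-(39)=-39
AND R2, 3 → R2=(-39)&3=1
MUL R7, R2 → R7=6*1=6
AND R3, 3 → R3=6&3=2
LOAD R7, [40] → R7=M[40]=-2
SUB R3, R2 → R3=2-1=1
ADD R3, 9 → R3=1+9=10
NEG R7 → R7=-(-2)=2
STORE R7, [40] → M[40]=2
halt.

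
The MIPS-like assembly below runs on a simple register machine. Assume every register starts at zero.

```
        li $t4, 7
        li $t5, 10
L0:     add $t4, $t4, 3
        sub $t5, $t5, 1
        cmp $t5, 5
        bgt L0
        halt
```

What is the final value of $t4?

$t4=7
$t5=10
$t4=7+3=10
$t5=10-1=9
cmp $t5, 5  (cmp 9,5)
bgt L0: taken
$t4=10+3=13
$t5=9-1=8
cmp $t5, 5  (cmp 8,5)
bgt L0: taken
$t4=13+3=16
$t5=8-1=7
cmp $t5, 5  (cmp 7,5)
bgt L0: taken
$t4=16+3=19
$t5=7-1=6
cmp $t5, 5  (cmp 6,5)
bgt L0: taken
$t4=19+3=22
$t5=6-1=5
cmp $t5, 5  (cmp 5,5)
bgt L0: not taken
halt.

22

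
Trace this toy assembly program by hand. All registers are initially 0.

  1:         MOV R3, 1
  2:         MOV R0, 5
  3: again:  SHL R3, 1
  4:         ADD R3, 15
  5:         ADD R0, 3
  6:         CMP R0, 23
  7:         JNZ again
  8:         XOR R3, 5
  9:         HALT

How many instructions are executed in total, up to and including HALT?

R3=1
R0=5
R3=1<<1=2
R3=2+15=17
R0=5+3=8
CMP R0, 23  (cmp 8,23)
JNZ again: taken
R3=17<<1=34
R3=34+15=49
R0=8+3=11
CMP R0, 23  (cmp 11,23)
JNZ again: taken
R3=49<<1=98
R3=98+15=113
R0=11+3=14
CMP R0, 23  (cmp 14,23)
JNZ again: taken
R3=113<<1=226
R3=226+15=241
R0=14+3=17
CMP R0, 23  (cmp 17,23)
JNZ again: taken
R3=241<<1=482
R3=482+15=497
R0=17+3=20
CMP R0, 23  (cmp 20,23)
JNZ again: taken
R3=497<<1=994
R3=994+15=1009
R0=20+3=23
CMP R0, 23  (cmp 23,23)
JNZ again: not taken
R3=1009^5=1012
halt.
Total executed instructions: 34.

34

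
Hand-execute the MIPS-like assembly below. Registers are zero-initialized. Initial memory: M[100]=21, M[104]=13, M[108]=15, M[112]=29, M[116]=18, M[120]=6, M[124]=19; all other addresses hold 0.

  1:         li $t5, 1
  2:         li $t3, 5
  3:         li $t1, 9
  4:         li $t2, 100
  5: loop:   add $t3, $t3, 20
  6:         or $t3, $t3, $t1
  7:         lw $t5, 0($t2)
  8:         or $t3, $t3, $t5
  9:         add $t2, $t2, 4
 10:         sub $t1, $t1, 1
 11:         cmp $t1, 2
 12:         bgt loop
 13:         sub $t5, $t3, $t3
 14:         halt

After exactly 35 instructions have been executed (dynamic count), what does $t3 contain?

127

$t5=1
$t3=5
$t1=9
$t2=100
$t3=5+20=25
$t3=25|9=25
$t5=M[100]=21
$t3=25|21=29
$t2=100+4=104
$t1=9-1=8
cmp $t1, 2  (cmp 8,2)
bgt loop: taken
$t3=29+20=49
$t3=49|8=57
$t5=M[104]=13
$t3=57|13=61
$t2=104+4=108
$t1=8-1=7
cmp $t1, 2  (cmp 7,2)
bgt loop: taken
$t3=61+20=81
$t3=81|7=87
$t5=M[108]=15
$t3=87|15=95
$t2=108+4=112
$t1=7-1=6
cmp $t1, 2  (cmp 6,2)
bgt loop: taken
$t3=95+20=115
$t3=115|6=119
$t5=M[112]=29
$t3=119|29=127
$t2=112+4=116
$t1=6-1=5
cmp $t1, 2  (cmp 5,2)
After step 35: $t3 = 127.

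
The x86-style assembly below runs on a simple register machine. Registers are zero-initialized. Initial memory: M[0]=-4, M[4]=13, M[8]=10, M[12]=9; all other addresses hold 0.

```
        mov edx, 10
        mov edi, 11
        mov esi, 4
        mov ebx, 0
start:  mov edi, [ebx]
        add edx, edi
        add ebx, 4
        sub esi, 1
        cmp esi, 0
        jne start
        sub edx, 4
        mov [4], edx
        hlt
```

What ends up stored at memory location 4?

34

mov edx, 10 → edx=10
mov edi, 11 → edi=11
mov esi, 4 → esi=4
mov ebx, 0 → ebx=0
mov edi, [ebx] → edi=M[0]=-4
add edx, edi → edx=10+(-4)=6
add ebx, 4 → ebx=0+4=4
sub esi, 1 → esi=4-1=3
cmp esi, 0  (cmp 3,0)
jne start: taken
mov edi, [ebx] → edi=M[4]=13
add edx, edi → edx=6+13=19
add ebx, 4 → ebx=4+4=8
sub esi, 1 → esi=3-1=2
cmp esi, 0  (cmp 2,0)
jne start: taken
mov edi, [ebx] → edi=M[8]=10
add edx, edi → edx=19+10=29
add ebx, 4 → ebx=8+4=12
sub esi, 1 → esi=2-1=1
cmp esi, 0  (cmp 1,0)
jne start: taken
mov edi, [ebx] → edi=M[12]=9
add edx, edi → edx=29+9=38
add ebx, 4 → ebx=12+4=16
sub esi, 1 → esi=1-1=0
cmp esi, 0  (cmp 0,0)
jne start: not taken
sub edx, 4 → edx=38-4=34
mov [4], edx → M[4]=34
halt.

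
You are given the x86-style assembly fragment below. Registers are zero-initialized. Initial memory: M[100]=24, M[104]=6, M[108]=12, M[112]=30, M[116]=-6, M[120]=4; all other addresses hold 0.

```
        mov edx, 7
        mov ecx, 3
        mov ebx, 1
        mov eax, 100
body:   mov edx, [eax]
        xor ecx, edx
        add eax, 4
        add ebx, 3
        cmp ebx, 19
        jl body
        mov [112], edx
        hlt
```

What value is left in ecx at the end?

edx=7
ecx=3
ebx=1
eax=100
edx=M[100]=24
ecx=3^24=27
eax=100+4=104
ebx=1+3=4
cmp ebx, 19  (cmp 4,19)
jl body: taken
edx=M[104]=6
ecx=27^6=29
eax=104+4=108
ebx=4+3=7
cmp ebx, 19  (cmp 7,19)
jl body: taken
edx=M[108]=12
ecx=29^12=17
eax=108+4=112
ebx=7+3=10
cmp ebx, 19  (cmp 10,19)
jl body: taken
edx=M[112]=30
ecx=17^30=15
eax=112+4=116
ebx=10+3=13
cmp ebx, 19  (cmp 13,19)
jl body: taken
edx=M[116]=-6
ecx=15^(-6)=-11
eax=116+4=120
ebx=13+3=16
cmp ebx, 19  (cmp 16,19)
jl body: taken
edx=M[120]=4
ecx=(-11)^4=-15
eax=120+4=124
ebx=16+3=19
cmp ebx, 19  (cmp 19,19)
jl body: not taken
mov [112], edx → M[112]=4
halt.

-15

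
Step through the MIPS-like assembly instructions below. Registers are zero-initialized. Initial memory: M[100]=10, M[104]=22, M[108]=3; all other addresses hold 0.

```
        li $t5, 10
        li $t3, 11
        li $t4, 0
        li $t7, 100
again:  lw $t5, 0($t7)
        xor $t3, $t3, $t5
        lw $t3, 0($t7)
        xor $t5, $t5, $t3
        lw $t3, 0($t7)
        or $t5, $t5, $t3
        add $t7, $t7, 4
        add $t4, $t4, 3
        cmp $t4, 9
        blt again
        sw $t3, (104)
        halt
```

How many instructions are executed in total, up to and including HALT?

36

after li $t5, 10: $t5=10
after li $t3, 11: $t3=11
after li $t4, 0: $t4=0
after li $t7, 100: $t7=100
after lw $t5, 0($t7): $t5=M[100]=10
after xor $t3, $t3, $t5: $t3=11^10=1
after lw $t3, 0($t7): $t3=M[100]=10
after xor $t5, $t5, $t3: $t5=10^10=0
after lw $t3, 0($t7): $t3=M[100]=10
after or $t5, $t5, $t3: $t5=0|10=10
after add $t7, $t7, 4: $t7=100+4=104
after add $t4, $t4, 3: $t4=0+3=3
cmp $t4, 9  (cmp 3,9)
blt again: taken
after lw $t5, 0($t7): $t5=M[104]=22
after xor $t3, $t3, $t5: $t3=10^22=28
after lw $t3, 0($t7): $t3=M[104]=22
after xor $t5, $t5, $t3: $t5=22^22=0
after lw $t3, 0($t7): $t3=M[104]=22
after or $t5, $t5, $t3: $t5=0|22=22
after add $t7, $t7, 4: $t7=104+4=108
after add $t4, $t4, 3: $t4=3+3=6
cmp $t4, 9  (cmp 6,9)
blt again: taken
after lw $t5, 0($t7): $t5=M[108]=3
after xor $t3, $t3, $t5: $t3=22^3=21
after lw $t3, 0($t7): $t3=M[108]=3
after xor $t5, $t5, $t3: $t5=3^3=0
after lw $t3, 0($t7): $t3=M[108]=3
after or $t5, $t5, $t3: $t5=0|3=3
after add $t7, $t7, 4: $t7=108+4=112
after add $t4, $t4, 3: $t4=6+3=9
cmp $t4, 9  (cmp 9,9)
blt again: not taken
sw $t3, (104) → M[104]=3
halt.
Total executed instructions: 36.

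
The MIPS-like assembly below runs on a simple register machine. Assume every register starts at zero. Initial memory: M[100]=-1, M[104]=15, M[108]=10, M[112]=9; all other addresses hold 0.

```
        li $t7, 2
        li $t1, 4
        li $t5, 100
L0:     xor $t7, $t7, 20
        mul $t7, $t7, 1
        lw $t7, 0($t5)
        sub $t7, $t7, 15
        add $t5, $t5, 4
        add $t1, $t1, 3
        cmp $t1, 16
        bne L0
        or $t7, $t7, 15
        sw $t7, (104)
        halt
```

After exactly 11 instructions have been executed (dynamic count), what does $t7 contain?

after li $t7, 2: $t7=2
after li $t1, 4: $t1=4
after li $t5, 100: $t5=100
after xor $t7, $t7, 20: $t7=2^20=22
after mul $t7, $t7, 1: $t7=22*1=22
after lw $t7, 0($t5): $t7=M[100]=-1
after sub $t7, $t7, 15: $t7=(-1)-15=-16
after add $t5, $t5, 4: $t5=100+4=104
after add $t1, $t1, 3: $t1=4+3=7
cmp $t1, 16  (cmp 7,16)
bne L0: taken
After step 11: $t7 = -16.

-16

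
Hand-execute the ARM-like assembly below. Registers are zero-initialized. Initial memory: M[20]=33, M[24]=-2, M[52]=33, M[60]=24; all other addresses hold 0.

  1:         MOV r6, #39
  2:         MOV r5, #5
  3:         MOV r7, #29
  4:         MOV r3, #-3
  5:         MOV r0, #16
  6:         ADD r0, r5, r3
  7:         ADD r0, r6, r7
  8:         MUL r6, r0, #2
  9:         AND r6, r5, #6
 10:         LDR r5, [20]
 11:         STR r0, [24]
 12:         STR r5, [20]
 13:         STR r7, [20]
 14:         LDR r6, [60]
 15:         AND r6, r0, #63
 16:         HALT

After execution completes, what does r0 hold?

68

after MOV r6, #39: r6=39
after MOV r5, #5: r5=5
after MOV r7, #29: r7=29
after MOV r3, #-3: r3=-3
after MOV r0, #16: r0=16
after ADD r0, r5, r3: r0=5+(-3)=2
after ADD r0, r6, r7: r0=39+29=68
after MUL r6, r0, #2: r6=68*2=136
after AND r6, r5, #6: r6=5&6=4
after LDR r5, [20]: r5=M[20]=33
STR r0, [24] → M[24]=68
STR r5, [20] → M[20]=33
STR r7, [20] → M[20]=29
after LDR r6, [60]: r6=M[60]=24
after AND r6, r0, #63: r6=68&63=4
halt.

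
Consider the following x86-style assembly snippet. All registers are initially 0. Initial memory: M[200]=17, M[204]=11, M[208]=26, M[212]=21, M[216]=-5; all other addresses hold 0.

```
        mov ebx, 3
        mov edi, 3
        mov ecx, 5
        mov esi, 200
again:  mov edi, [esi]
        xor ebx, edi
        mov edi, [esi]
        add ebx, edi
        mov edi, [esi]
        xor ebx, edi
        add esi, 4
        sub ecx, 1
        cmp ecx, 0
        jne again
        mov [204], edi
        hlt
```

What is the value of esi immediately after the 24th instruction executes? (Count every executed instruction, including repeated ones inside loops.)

after mov ebx, 3: ebx=3
after mov edi, 3: edi=3
after mov ecx, 5: ecx=5
after mov esi, 200: esi=200
after mov edi, [esi]: edi=M[200]=17
after xor ebx, edi: ebx=3^17=18
after mov edi, [esi]: edi=M[200]=17
after add ebx, edi: ebx=18+17=35
after mov edi, [esi]: edi=M[200]=17
after xor ebx, edi: ebx=35^17=50
after add esi, 4: esi=200+4=204
after sub ecx, 1: ecx=5-1=4
cmp ecx, 0  (cmp 4,0)
jne again: taken
after mov edi, [esi]: edi=M[204]=11
after xor ebx, edi: ebx=50^11=57
after mov edi, [esi]: edi=M[204]=11
after add ebx, edi: ebx=57+11=68
after mov edi, [esi]: edi=M[204]=11
after xor ebx, edi: ebx=68^11=79
after add esi, 4: esi=204+4=208
after sub ecx, 1: ecx=4-1=3
cmp ecx, 0  (cmp 3,0)
jne again: taken
After step 24: esi = 208.

208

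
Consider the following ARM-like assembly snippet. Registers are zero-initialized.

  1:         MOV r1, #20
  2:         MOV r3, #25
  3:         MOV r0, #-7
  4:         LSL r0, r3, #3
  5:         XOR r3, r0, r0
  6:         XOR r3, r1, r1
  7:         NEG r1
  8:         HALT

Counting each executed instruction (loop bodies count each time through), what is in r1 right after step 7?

-20

MOV r1, #20 → r1=20
MOV r3, #25 → r3=25
MOV r0, #-7 → r0=-7
LSL r0, r3, #3 → r0=25<<3=200
XOR r3, r0, r0 → r3=200^200=0
XOR r3, r1, r1 → r3=20^20=0
NEG r1 → r1=-(20)=-20
After step 7: r1 = -20.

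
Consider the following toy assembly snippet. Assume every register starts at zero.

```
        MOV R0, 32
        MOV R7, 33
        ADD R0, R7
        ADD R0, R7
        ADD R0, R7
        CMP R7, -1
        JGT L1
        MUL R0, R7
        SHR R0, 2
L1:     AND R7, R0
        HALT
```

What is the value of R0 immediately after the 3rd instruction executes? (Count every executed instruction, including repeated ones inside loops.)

65

R0=32
R7=33
R0=32+33=65
After step 3: R0 = 65.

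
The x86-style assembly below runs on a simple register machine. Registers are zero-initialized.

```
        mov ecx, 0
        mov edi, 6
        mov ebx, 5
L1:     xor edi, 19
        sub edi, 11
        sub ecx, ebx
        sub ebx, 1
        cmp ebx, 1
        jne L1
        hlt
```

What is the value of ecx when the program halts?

ecx=0
edi=6
ebx=5
edi=6^19=21
edi=21-11=10
ecx=0-5=-5
ebx=5-1=4
cmp ebx, 1  (cmp 4,1)
jne L1: taken
edi=10^19=25
edi=25-11=14
ecx=(-5)-4=-9
ebx=4-1=3
cmp ebx, 1  (cmp 3,1)
jne L1: taken
edi=14^19=29
edi=29-11=18
ecx=(-9)-3=-12
ebx=3-1=2
cmp ebx, 1  (cmp 2,1)
jne L1: taken
edi=18^19=1
edi=1-11=-10
ecx=(-12)-2=-14
ebx=2-1=1
cmp ebx, 1  (cmp 1,1)
jne L1: not taken
halt.

-14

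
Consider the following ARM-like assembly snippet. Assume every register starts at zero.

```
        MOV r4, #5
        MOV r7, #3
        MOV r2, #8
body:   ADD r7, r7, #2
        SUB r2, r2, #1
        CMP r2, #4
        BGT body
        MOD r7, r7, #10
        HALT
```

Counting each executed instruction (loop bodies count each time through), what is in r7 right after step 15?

MOV r4, #5 → r4=5
MOV r7, #3 → r7=3
MOV r2, #8 → r2=8
ADD r7, r7, #2 → r7=3+2=5
SUB r2, r2, #1 → r2=8-1=7
CMP r2, #4  (cmp 7,4)
BGT body: taken
ADD r7, r7, #2 → r7=5+2=7
SUB r2, r2, #1 → r2=7-1=6
CMP r2, #4  (cmp 6,4)
BGT body: taken
ADD r7, r7, #2 → r7=7+2=9
SUB r2, r2, #1 → r2=6-1=5
CMP r2, #4  (cmp 5,4)
BGT body: taken
After step 15: r7 = 9.

9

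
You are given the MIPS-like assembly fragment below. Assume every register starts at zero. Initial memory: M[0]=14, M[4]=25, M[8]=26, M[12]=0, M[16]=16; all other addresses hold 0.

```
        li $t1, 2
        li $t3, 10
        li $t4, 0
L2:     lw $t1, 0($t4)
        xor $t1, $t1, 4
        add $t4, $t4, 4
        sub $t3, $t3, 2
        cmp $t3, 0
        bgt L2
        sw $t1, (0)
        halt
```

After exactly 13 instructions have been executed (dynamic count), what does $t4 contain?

li $t1, 2 → $t1=2
li $t3, 10 → $t3=10
li $t4, 0 → $t4=0
lw $t1, 0($t4) → $t1=M[0]=14
xor $t1, $t1, 4 → $t1=14^4=10
add $t4, $t4, 4 → $t4=0+4=4
sub $t3, $t3, 2 → $t3=10-2=8
cmp $t3, 0  (cmp 8,0)
bgt L2: taken
lw $t1, 0($t4) → $t1=M[4]=25
xor $t1, $t1, 4 → $t1=25^4=29
add $t4, $t4, 4 → $t4=4+4=8
sub $t3, $t3, 2 → $t3=8-2=6
After step 13: $t4 = 8.

8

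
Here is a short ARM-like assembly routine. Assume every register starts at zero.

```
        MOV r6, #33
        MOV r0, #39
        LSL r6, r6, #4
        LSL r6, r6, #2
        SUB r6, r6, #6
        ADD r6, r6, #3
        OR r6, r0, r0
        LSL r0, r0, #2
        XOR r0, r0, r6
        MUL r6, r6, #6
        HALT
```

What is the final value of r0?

r6=33
r0=39
r6=33<<4=528
r6=528<<2=2112
r6=2112-6=2106
r6=2106+3=2109
r6=39|39=39
r0=39<<2=156
r0=156^39=187
r6=39*6=234
halt.

187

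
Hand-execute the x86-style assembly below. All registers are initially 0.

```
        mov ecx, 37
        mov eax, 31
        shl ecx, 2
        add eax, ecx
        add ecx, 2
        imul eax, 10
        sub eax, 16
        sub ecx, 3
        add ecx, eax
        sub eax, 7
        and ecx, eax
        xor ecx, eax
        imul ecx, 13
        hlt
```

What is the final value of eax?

1767

after mov ecx, 37: ecx=37
after mov eax, 31: eax=31
after shl ecx, 2: ecx=37<<2=148
after add eax, ecx: eax=31+148=179
after add ecx, 2: ecx=148+2=150
after imul eax, 10: eax=179*10=1790
after sub eax, 16: eax=1790-16=1774
after sub ecx, 3: ecx=150-3=147
after add ecx, eax: ecx=147+1774=1921
after sub eax, 7: eax=1774-7=1767
after and ecx, eax: ecx=1921&1767=1665
after xor ecx, eax: ecx=1665^1767=102
after imul ecx, 13: ecx=102*13=1326
halt.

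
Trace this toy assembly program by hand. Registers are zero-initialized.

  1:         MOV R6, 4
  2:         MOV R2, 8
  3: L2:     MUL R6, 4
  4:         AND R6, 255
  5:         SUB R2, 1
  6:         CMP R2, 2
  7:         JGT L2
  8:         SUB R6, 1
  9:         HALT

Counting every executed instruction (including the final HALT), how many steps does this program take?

34

after MOV R6, 4: R6=4
after MOV R2, 8: R2=8
after MUL R6, 4: R6=4*4=16
after AND R6, 255: R6=16&255=16
after SUB R2, 1: R2=8-1=7
CMP R2, 2  (cmp 7,2)
JGT L2: taken
after MUL R6, 4: R6=16*4=64
after AND R6, 255: R6=64&255=64
after SUB R2, 1: R2=7-1=6
CMP R2, 2  (cmp 6,2)
JGT L2: taken
after MUL R6, 4: R6=64*4=256
after AND R6, 255: R6=256&255=0
after SUB R2, 1: R2=6-1=5
CMP R2, 2  (cmp 5,2)
JGT L2: taken
after MUL R6, 4: R6=0*4=0
after AND R6, 255: R6=0&255=0
after SUB R2, 1: R2=5-1=4
CMP R2, 2  (cmp 4,2)
JGT L2: taken
after MUL R6, 4: R6=0*4=0
after AND R6, 255: R6=0&255=0
after SUB R2, 1: R2=4-1=3
CMP R2, 2  (cmp 3,2)
JGT L2: taken
after MUL R6, 4: R6=0*4=0
after AND R6, 255: R6=0&255=0
after SUB R2, 1: R2=3-1=2
CMP R2, 2  (cmp 2,2)
JGT L2: not taken
after SUB R6, 1: R6=0-1=-1
halt.
Total executed instructions: 34.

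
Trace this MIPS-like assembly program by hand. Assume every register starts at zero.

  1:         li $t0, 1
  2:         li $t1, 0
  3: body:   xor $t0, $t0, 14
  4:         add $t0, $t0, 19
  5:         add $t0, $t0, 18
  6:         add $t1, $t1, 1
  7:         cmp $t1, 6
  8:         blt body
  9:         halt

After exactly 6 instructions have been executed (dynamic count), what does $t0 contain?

after li $t0, 1: $t0=1
after li $t1, 0: $t1=0
after xor $t0, $t0, 14: $t0=1^14=15
after add $t0, $t0, 19: $t0=15+19=34
after add $t0, $t0, 18: $t0=34+18=52
after add $t1, $t1, 1: $t1=0+1=1
After step 6: $t0 = 52.

52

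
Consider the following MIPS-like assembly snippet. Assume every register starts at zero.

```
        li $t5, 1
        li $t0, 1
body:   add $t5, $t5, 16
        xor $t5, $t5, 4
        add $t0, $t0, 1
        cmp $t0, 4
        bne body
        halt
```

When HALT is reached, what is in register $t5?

53

$t5=1
$t0=1
$t5=1+16=17
$t5=17^4=21
$t0=1+1=2
cmp $t0, 4  (cmp 2,4)
bne body: taken
$t5=21+16=37
$t5=37^4=33
$t0=2+1=3
cmp $t0, 4  (cmp 3,4)
bne body: taken
$t5=33+16=49
$t5=49^4=53
$t0=3+1=4
cmp $t0, 4  (cmp 4,4)
bne body: not taken
halt.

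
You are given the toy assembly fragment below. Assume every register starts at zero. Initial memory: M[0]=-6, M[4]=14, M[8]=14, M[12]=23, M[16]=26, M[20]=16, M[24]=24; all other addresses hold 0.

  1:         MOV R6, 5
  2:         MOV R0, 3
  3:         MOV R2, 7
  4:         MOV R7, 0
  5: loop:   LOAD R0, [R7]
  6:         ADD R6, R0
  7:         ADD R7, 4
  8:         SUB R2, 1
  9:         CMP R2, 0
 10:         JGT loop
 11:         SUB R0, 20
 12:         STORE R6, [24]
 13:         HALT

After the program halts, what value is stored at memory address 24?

after MOV R6, 5: R6=5
after MOV R0, 3: R0=3
after MOV R2, 7: R2=7
after MOV R7, 0: R7=0
after LOAD R0, [R7]: R0=M[0]=-6
after ADD R6, R0: R6=5+(-6)=-1
after ADD R7, 4: R7=0+4=4
after SUB R2, 1: R2=7-1=6
CMP R2, 0  (cmp 6,0)
JGT loop: taken
after LOAD R0, [R7]: R0=M[4]=14
after ADD R6, R0: R6=(-1)+14=13
after ADD R7, 4: R7=4+4=8
after SUB R2, 1: R2=6-1=5
CMP R2, 0  (cmp 5,0)
JGT loop: taken
after LOAD R0, [R7]: R0=M[8]=14
after ADD R6, R0: R6=13+14=27
after ADD R7, 4: R7=8+4=12
after SUB R2, 1: R2=5-1=4
CMP R2, 0  (cmp 4,0)
JGT loop: taken
after LOAD R0, [R7]: R0=M[12]=23
after ADD R6, R0: R6=27+23=50
after ADD R7, 4: R7=12+4=16
after SUB R2, 1: R2=4-1=3
CMP R2, 0  (cmp 3,0)
JGT loop: taken
after LOAD R0, [R7]: R0=M[16]=26
after ADD R6, R0: R6=50+26=76
after ADD R7, 4: R7=16+4=20
after SUB R2, 1: R2=3-1=2
CMP R2, 0  (cmp 2,0)
JGT loop: taken
after LOAD R0, [R7]: R0=M[20]=16
after ADD R6, R0: R6=76+16=92
after ADD R7, 4: R7=20+4=24
after SUB R2, 1: R2=2-1=1
CMP R2, 0  (cmp 1,0)
JGT loop: taken
after LOAD R0, [R7]: R0=M[24]=24
after ADD R6, R0: R6=92+24=116
after ADD R7, 4: R7=24+4=28
after SUB R2, 1: R2=1-1=0
CMP R2, 0  (cmp 0,0)
JGT loop: not taken
after SUB R0, 20: R0=24-20=4
STORE R6, [24] → M[24]=116
halt.

116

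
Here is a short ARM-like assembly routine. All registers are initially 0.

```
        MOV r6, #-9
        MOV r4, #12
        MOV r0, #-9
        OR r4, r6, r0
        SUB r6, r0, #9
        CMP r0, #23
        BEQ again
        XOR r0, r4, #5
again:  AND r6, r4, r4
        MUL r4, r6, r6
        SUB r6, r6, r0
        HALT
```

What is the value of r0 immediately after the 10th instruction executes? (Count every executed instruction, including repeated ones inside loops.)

MOV r6, #-9 → r6=-9
MOV r4, #12 → r4=12
MOV r0, #-9 → r0=-9
OR r4, r6, r0 → r4=(-9)|(-9)=-9
SUB r6, r0, #9 → r6=(-9)-9=-18
CMP r0, #23  (cmp -9,23)
BEQ again: not taken
XOR r0, r4, #5 → r0=(-9)^5=-14
AND r6, r4, r4 → r6=(-9)&(-9)=-9
MUL r4, r6, r6 → r4=(-9)*(-9)=81
After step 10: r0 = -14.

-14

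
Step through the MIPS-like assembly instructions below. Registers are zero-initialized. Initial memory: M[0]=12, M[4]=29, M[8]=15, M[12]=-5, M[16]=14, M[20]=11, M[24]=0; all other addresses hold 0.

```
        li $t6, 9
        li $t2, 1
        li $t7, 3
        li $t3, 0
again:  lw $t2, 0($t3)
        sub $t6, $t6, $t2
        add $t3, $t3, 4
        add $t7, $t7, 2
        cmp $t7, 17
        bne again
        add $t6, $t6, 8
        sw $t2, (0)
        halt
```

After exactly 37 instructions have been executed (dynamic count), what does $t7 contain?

$t6=9
$t2=1
$t7=3
$t3=0
$t2=M[0]=12
$t6=9-12=-3
$t3=0+4=4
$t7=3+2=5
cmp $t7, 17  (cmp 5,17)
bne again: taken
$t2=M[4]=29
$t6=(-3)-29=-32
$t3=4+4=8
$t7=5+2=7
cmp $t7, 17  (cmp 7,17)
bne again: taken
$t2=M[8]=15
$t6=(-32)-15=-47
$t3=8+4=12
$t7=7+2=9
cmp $t7, 17  (cmp 9,17)
bne again: taken
$t2=M[12]=-5
$t6=(-47)-(-5)=-42
$t3=12+4=16
$t7=9+2=11
cmp $t7, 17  (cmp 11,17)
bne again: taken
$t2=M[16]=14
$t6=(-42)-14=-56
$t3=16+4=20
$t7=11+2=13
cmp $t7, 17  (cmp 13,17)
bne again: taken
$t2=M[20]=11
$t6=(-56)-11=-67
$t3=20+4=24
After step 37: $t7 = 13.

13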